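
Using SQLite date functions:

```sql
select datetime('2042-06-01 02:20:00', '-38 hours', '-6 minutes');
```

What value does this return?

-38 hours from 2042-06-01 02:20:00 is 2042-05-30 12:20:00 (crosses midnight).
-6 minutes from 2042-05-30 12:20:00 is 2042-05-30 12:14:00.

2042-05-30 12:14:00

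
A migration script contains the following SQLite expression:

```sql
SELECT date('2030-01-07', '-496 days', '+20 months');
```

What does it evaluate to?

Applying '-496 days' to 2030-01-07: counting 496 days back gives 2028-08-29.
Adding +20 months to 2028-08-29 gives 2030-04-29.

2030-04-29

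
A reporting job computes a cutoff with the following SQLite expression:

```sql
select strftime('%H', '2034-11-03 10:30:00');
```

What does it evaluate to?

`%H` extracts the 2-digit hour (00-23): 10.

10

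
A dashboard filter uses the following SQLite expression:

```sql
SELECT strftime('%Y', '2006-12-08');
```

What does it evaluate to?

2006

`%Y` extracts the 4-digit year: 2006.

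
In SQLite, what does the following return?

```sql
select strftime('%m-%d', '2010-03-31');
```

03-31

`%m-%d` extracts the month-day: 03-31.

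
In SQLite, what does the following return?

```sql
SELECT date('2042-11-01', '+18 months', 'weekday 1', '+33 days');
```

2044-06-04

Adding +18 months to 2042-11-01 gives 2044-05-01.
`weekday 1` advances to the next Monday; 2044-05-01 is a Sunday, so it moves forward to 2044-05-02.
May 2044 has 31 days; 29 remain after the 2nd, so 30 days reach 2044-06-01.
Advancing 3 more days within June lands on 2044-06-04.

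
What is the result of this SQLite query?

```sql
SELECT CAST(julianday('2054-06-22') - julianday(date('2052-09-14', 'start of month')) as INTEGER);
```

659

`start of month` rewinds 2052-09-14 to 2052-09-01.
29 days remain in September 2052 after the 1st (30 − 1).
Full months from October 2052 through May 2054 contribute their day counts.
Then 22 days into June 2054.
Total: 29 + 31 + 30 + 31 + 31 + 28 + 31 + 30 + 31 + 30 + 31 + 31 + 30 + 31 + 30 + 31 + 31 + 28 + 31 + 30 + 31 + 22 = 659.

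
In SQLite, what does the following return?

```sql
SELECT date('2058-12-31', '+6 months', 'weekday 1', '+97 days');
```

2059-10-12

Adding +6 months to 2058-12-31 targets 2059-06-31. June 2059 has only 30 days, so SQLite normalizes the 1-day overflow forward to 2059-07-01.
`weekday 1` advances to the next Monday; 2059-07-01 is a Tuesday, so it moves forward to 2059-07-07.
Applying '+97 days' to 2059-07-07: counting 97 days forward gives 2059-10-12.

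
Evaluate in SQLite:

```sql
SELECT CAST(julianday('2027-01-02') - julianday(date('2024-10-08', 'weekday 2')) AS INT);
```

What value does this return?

`weekday 2` advances to the next Tuesday; 2024-10-08 is already a Tuesday, so it stays at 2024-10-08.
23 days remain in October 2024 after the 8th (31 − 8).
Full months from November 2024 through December 2026 contribute their day counts.
Then 2 days into January 2027.
Total: 23 + 30 + 31 + 31 + 28 + 31 + 30 + 31 + 30 + 31 + 31 + 30 + 31 + 30 + 31 + 31 + 28 + 31 + 30 + 31 + 30 + 31 + 31 + 30 + 31 + 30 + 31 + 2 = 816.

816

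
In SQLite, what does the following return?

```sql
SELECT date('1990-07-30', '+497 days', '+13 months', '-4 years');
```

Applying '+497 days' to 1990-07-30: counting 497 days forward gives 1991-12-09.
Adding +13 months to 1991-12-09 gives 1993-01-09.
Adding -4 years to 1993-01-09 gives 1989-01-09.

1989-01-09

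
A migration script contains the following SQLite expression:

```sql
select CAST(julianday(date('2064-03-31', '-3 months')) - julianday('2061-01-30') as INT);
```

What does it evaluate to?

1065

Adding -3 months to 2064-03-31 gives 2063-12-31.
1 day remains in January 2061 after the 30th (31 − 30).
Full months from February 2061 through November 2063 contribute their day counts.
Then 31 days into December 2063.
Total: 1 + 28 + 31 + 30 + 31 + 30 + 31 + 31 + 30 + 31 + 30 + 31 + 31 + 28 + 31 + 30 + 31 + 30 + 31 + 31 + 30 + 31 + 30 + 31 + 31 + 28 + 31 + 30 + 31 + 30 + 31 + 31 + 30 + 31 + 30 + 31 = 1065.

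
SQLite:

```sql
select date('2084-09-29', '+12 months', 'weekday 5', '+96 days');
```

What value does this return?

2086-01-09

Adding +12 months to 2084-09-29 gives 2085-09-29.
`weekday 5` advances to the next Friday; 2085-09-29 is a Saturday, so it moves forward to 2085-10-05.
Applying '+96 days' to 2085-10-05: counting 96 days forward gives 2086-01-09.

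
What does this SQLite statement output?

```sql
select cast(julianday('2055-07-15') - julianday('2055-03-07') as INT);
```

24 days remain in March 2055 after the 7th (31 − 7).
April 2055: 30 days.
May 2055: 31 days.
June 2055: 30 days.
Then 15 days into July 2055.
Total: 24 + 30 + 31 + 30 + 15 = 130.

130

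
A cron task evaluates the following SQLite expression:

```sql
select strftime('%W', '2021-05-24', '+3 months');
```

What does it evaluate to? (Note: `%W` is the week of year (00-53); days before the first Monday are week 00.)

34

First apply '+3 months': 2021-05-24 → 2021-08-24.
2021-08-24 is a Tuesday. SQLite's %W counts Mondays since the year started; the result is 34.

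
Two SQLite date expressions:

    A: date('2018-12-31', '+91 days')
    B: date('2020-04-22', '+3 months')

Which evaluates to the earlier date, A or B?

A

A = 2019-04-01.
B = 2020-07-22.
A is earlier.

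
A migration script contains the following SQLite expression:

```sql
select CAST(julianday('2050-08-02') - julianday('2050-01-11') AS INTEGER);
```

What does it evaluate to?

20 days remain in January 2050 after the 11th (31 − 11).
Full months from February 2050 through July 2050 contribute their day counts.
Then 2 days into August 2050.
Total: 20 + 28 + 31 + 30 + 31 + 30 + 31 + 2 = 203.

203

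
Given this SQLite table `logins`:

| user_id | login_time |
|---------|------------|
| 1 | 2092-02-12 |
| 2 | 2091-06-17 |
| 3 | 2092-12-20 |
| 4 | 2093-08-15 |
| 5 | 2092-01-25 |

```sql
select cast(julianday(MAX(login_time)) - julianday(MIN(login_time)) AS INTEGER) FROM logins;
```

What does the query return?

MIN = 2091-06-17, MAX = 2093-08-15.
13 days remain in June 2091 after the 17th (30 − 17).
Full months from July 2091 through July 2093 contribute their day counts.
Then 15 days into August 2093.
Total: 13 + 31 + 31 + 30 + 31 + 30 + 31 + 31 + 29 + 31 + 30 + 31 + 30 + 31 + 31 + 30 + 31 + 30 + 31 + 31 + 28 + 31 + 30 + 31 + 30 + 31 + 15 = 790.

790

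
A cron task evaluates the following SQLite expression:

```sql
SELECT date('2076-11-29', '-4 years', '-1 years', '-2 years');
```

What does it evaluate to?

Adding -4 years to 2076-11-29 gives 2072-11-29.
Adding -1 year to 2072-11-29 gives 2071-11-29.
Adding -2 years to 2071-11-29 gives 2069-11-29.

2069-11-29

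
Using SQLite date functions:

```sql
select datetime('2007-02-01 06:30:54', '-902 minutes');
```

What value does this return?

2007-01-31 15:28:54

902 minutes = 15h 2m; -902 minutes from 2007-02-01 06:30:54 is 2007-01-31 15:28:54 (crosses midnight).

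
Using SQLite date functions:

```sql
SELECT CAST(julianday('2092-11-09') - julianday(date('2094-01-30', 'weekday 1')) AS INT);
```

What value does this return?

-449

`weekday 1` advances to the next Monday; 2094-01-30 is a Saturday, so it moves forward to 2094-02-01.
21 days remain in November 2092 after the 9th (30 − 9).
Full months from December 2092 through January 2094 contribute their day counts.
Then 1 day into February 2094.
Total: 21 + 31 + 31 + 28 + 31 + 30 + 31 + 30 + 31 + 31 + 30 + 31 + 30 + 31 + 31 + 1 = 449.
The subtraction is earlier − later, so the result is −449 → -449.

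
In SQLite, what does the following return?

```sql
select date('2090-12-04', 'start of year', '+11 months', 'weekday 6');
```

`start of year` rewinds 2090-12-04 to 2090-01-01.
Adding +11 months to 2090-01-01 gives 2090-12-01.
`weekday 6` advances to the next Saturday; 2090-12-01 is a Friday, so it moves forward to 2090-12-02.

2090-12-02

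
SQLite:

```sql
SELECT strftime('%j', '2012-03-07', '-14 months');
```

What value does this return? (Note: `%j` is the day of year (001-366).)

First apply '-14 months': 2012-03-07 → 2011-01-07.
Day-of-year for 2011-01-07: days since 2011-01-01 inclusive = 7, zero-padded to 007.

007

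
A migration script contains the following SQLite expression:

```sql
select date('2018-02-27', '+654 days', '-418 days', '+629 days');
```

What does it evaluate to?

Applying '+654 days' to 2018-02-27: counting 654 days forward gives 2019-12-13.
Applying '-418 days' to 2019-12-13: counting 418 days back gives 2018-10-21.
Applying '+629 days' to 2018-10-21: counting 629 days forward gives 2020-07-11.

2020-07-11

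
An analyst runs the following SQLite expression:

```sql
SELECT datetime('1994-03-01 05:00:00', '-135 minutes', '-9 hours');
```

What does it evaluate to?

1994-02-28 17:45:00

135 minutes = 2h 15m; -135 minutes from 1994-03-01 05:00:00 is 1994-03-01 02:45:00.
-9 hours from 1994-03-01 02:45:00 is 1994-02-28 17:45:00 (crosses midnight).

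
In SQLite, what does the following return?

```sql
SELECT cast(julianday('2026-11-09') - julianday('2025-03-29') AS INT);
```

590

2 days remain in March 2025 after the 29th (31 − 29).
Full months from April 2025 through October 2026 contribute their day counts.
Then 9 days into November 2026.
Total: 2 + 30 + 31 + 30 + 31 + 31 + 30 + 31 + 30 + 31 + 31 + 28 + 31 + 30 + 31 + 30 + 31 + 31 + 30 + 31 + 9 = 590.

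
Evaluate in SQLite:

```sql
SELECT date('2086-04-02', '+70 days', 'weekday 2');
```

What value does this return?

Applying '+70 days' to 2086-04-02: counting 70 days forward gives 2086-06-11.
`weekday 2` advances to the next Tuesday; 2086-06-11 is already a Tuesday, so it stays at 2086-06-11.

2086-06-11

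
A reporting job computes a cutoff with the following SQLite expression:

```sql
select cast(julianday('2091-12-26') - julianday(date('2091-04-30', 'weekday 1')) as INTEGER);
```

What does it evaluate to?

`weekday 1` advances to the next Monday; 2091-04-30 is already a Monday, so it stays at 2091-04-30.
0 days remain in April 2091 after the 30th (30 − 30).
Full months from May 2091 through November 2091 contribute their day counts.
Then 26 days into December 2091.
Total: 0 + 31 + 30 + 31 + 31 + 30 + 31 + 30 + 26 = 240.

240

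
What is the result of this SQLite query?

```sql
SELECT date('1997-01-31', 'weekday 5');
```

`weekday 5` advances to the next Friday; 1997-01-31 is already a Friday, so it stays at 1997-01-31.

1997-01-31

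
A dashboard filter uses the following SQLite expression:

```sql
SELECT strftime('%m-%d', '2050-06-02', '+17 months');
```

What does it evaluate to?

First apply '+17 months': 2050-06-02 → 2051-11-02.
`%m-%d` extracts the month-day: 11-02.

11-02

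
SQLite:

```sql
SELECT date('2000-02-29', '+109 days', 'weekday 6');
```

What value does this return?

Applying '+109 days' to 2000-02-29: counting 109 days forward gives 2000-06-17.
`weekday 6` advances to the next Saturday; 2000-06-17 is already a Saturday, so it stays at 2000-06-17.

2000-06-17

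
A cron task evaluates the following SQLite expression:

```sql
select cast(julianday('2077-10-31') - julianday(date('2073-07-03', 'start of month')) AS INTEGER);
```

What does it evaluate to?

1583

`start of month` rewinds 2073-07-03 to 2073-07-01.
30 days remain in July 2073 after the 1st (31 − 1).
Full months from August 2073 through September 2077 contribute their day counts.
Then 31 days into October 2077.
Total: 30 + 31 + 30 + 31 + 30 + 31 + 31 + 28 + 31 + 30 + 31 + 30 + 31 + 31 + 30 + 31 + 30 + 31 + 31 + 28 + 31 + 30 + 31 + 30 + 31 + 31 + 30 + 31 + 30 + 31 + 31 + 29 + 31 + 30 + 31 + 30 + 31 + 31 + 30 + 31 + 30 + 31 + 31 + 28 + 31 + 30 + 31 + 30 + 31 + 31 + 30 + 31 = 1583.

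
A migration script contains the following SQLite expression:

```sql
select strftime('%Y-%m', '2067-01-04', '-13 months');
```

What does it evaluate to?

First apply '-13 months': 2067-01-04 → 2065-12-04.
`%Y-%m` extracts the year-month: 2065-12.

2065-12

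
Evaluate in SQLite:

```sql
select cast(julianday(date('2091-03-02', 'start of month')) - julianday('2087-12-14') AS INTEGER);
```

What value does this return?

`start of month` rewinds 2091-03-02 to 2091-03-01.
17 days remain in December 2087 after the 14th (31 − 14).
Full months from January 2088 through February 2091 contribute their day counts.
Then 1 day into March 2091.
Total: 17 + 31 + 29 + 31 + 30 + 31 + 30 + 31 + 31 + 30 + 31 + 30 + 31 + 31 + 28 + 31 + 30 + 31 + 30 + 31 + 31 + 30 + 31 + 30 + 31 + 31 + 28 + 31 + 30 + 31 + 30 + 31 + 31 + 30 + 31 + 30 + 31 + 31 + 28 + 1 = 1173.

1173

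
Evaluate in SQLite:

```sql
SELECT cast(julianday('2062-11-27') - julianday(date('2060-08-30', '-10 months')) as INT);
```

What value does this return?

1124

Adding -10 months to 2060-08-30 gives 2059-10-30.
1 day remains in October 2059 after the 30th (31 − 30).
Full months from November 2059 through October 2062 contribute their day counts.
Then 27 days into November 2062.
Total: 1 + 30 + 31 + 31 + 29 + 31 + 30 + 31 + 30 + 31 + 31 + 30 + 31 + 30 + 31 + 31 + 28 + 31 + 30 + 31 + 30 + 31 + 31 + 30 + 31 + 30 + 31 + 31 + 28 + 31 + 30 + 31 + 30 + 31 + 31 + 30 + 31 + 27 = 1124.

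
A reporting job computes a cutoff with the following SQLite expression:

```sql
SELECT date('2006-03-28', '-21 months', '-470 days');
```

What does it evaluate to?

2003-03-16

Adding -21 months to 2006-03-28 gives 2004-06-28.
Applying '-470 days' to 2004-06-28: counting 470 days back gives 2003-03-16.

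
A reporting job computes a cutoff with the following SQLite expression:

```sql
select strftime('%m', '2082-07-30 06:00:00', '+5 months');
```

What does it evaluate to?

First apply '+5 months': 2082-07-30 06:00:00 → 2082-12-30 06:00:00.
`%m` extracts the 2-digit month (01-12): 12.

12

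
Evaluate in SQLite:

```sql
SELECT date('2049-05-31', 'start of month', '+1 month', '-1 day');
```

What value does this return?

`start of month` rewinds 2049-05-31 to 2049-05-01.
Adding +1 month to 2049-05-01 gives 2049-06-01.
Going back 1 day from 2049-06-01 reaches 2049-05-31 (last day of May, 31 days).

2049-05-31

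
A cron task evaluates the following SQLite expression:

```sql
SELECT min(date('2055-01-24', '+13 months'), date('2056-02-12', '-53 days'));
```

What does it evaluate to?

date('2055-01-24', '+13 months') → 2056-02-24.
date('2056-02-12', '-53 days') → 2055-12-21.
Earlier of the two is 2055-12-21.

2055-12-21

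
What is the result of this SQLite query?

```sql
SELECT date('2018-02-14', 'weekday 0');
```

2018-02-18

`weekday 0` advances to the next Sunday; 2018-02-14 is a Wednesday, so it moves forward to 2018-02-18.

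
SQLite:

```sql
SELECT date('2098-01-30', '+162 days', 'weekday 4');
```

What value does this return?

2098-07-17

Applying '+162 days' to 2098-01-30: counting 162 days forward gives 2098-07-11.
`weekday 4` advances to the next Thursday; 2098-07-11 is a Friday, so it moves forward to 2098-07-17.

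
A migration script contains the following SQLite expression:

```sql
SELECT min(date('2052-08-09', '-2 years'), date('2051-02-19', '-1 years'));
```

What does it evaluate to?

date('2052-08-09', '-2 years') → 2050-08-09.
date('2051-02-19', '-1 years') → 2050-02-19.
Earlier of the two is 2050-02-19.

2050-02-19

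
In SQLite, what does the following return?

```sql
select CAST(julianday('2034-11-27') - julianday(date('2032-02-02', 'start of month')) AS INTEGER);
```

1030

`start of month` rewinds 2032-02-02 to 2032-02-01.
28 days remain in February 2032 after the 1st (29 − 1).
Full months from March 2032 through October 2034 contribute their day counts.
Then 27 days into November 2034.
Total: 28 + 31 + 30 + 31 + 30 + 31 + 31 + 30 + 31 + 30 + 31 + 31 + 28 + 31 + 30 + 31 + 30 + 31 + 31 + 30 + 31 + 30 + 31 + 31 + 28 + 31 + 30 + 31 + 30 + 31 + 31 + 30 + 31 + 27 = 1030.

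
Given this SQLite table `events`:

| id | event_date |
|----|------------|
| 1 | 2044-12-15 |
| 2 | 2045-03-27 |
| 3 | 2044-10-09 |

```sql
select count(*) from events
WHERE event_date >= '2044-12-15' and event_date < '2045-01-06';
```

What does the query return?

Rows in [2044-12-15, 2045-01-06): 2044-12-15 → 1 row.

1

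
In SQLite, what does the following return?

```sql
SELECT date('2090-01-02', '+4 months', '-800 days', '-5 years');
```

Adding +4 months to 2090-01-02 gives 2090-05-02.
Applying '-800 days' to 2090-05-02: counting 800 days back gives 2088-02-22.
Adding -5 years to 2088-02-22 gives 2083-02-22.

2083-02-22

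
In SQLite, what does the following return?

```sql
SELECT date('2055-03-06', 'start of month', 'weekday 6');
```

2055-03-06

`start of month` rewinds 2055-03-06 to 2055-03-01.
`weekday 6` advances to the next Saturday; 2055-03-01 is a Monday, so it moves forward to 2055-03-06.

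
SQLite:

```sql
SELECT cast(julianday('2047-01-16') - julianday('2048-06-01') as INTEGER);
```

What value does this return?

15 days remain in January 2047 after the 16th (31 − 16).
Full months from February 2047 through May 2048 contribute their day counts.
Then 1 day into June 2048.
Total: 15 + 28 + 31 + 30 + 31 + 30 + 31 + 31 + 30 + 31 + 30 + 31 + 31 + 29 + 31 + 30 + 31 + 1 = 502.
The subtraction is earlier − later, so the result is −502 → -502.

-502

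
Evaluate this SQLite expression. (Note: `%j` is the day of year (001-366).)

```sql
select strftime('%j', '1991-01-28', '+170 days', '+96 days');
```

294

First apply '+170 days', '+96 days': 1991-01-28 → 1991-10-21.
Day-of-year for 1991-10-21: days since 1991-01-01 inclusive = 294, zero-padded to 294.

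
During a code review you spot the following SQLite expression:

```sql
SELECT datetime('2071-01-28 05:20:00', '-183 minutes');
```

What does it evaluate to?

2071-01-28 02:17:00

183 minutes = 3h 3m; -183 minutes from 2071-01-28 05:20:00 is 2071-01-28 02:17:00.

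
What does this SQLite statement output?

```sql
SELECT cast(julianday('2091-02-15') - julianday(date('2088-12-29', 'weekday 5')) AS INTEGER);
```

`weekday 5` advances to the next Friday; 2088-12-29 is a Wednesday, so it moves forward to 2088-12-31.
0 days remain in December 2088 after the 31st (31 − 31).
Full months from January 2089 through January 2091 contribute their day counts.
Then 15 days into February 2091.
Total: 0 + 31 + 28 + 31 + 30 + 31 + 30 + 31 + 31 + 30 + 31 + 30 + 31 + 31 + 28 + 31 + 30 + 31 + 30 + 31 + 31 + 30 + 31 + 30 + 31 + 31 + 15 = 776.

776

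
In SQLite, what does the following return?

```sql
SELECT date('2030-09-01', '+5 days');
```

2030-09-06

Advancing 5 more days within September lands on 2030-09-06.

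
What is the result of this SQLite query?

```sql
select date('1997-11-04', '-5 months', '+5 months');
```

1997-11-04

Adding -5 months to 1997-11-04 gives 1997-06-04.
Adding +5 months to 1997-06-04 gives 1997-11-04.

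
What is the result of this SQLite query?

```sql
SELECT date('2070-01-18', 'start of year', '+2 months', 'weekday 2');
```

2070-03-04

`start of year` rewinds 2070-01-18 to 2070-01-01.
Adding +2 months to 2070-01-01 gives 2070-03-01.
`weekday 2` advances to the next Tuesday; 2070-03-01 is a Saturday, so it moves forward to 2070-03-04.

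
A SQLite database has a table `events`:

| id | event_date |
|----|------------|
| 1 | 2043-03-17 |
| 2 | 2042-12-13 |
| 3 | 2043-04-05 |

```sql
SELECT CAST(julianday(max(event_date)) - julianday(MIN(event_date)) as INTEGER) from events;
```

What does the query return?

113

MIN = 2042-12-13, MAX = 2043-04-05.
18 days remain in December 2042 after the 13th (31 − 13).
January 2043: 31 days.
February 2043: 28 days.
March 2043: 31 days.
Then 5 days into April 2043.
Total: 18 + 31 + 28 + 31 + 5 = 113.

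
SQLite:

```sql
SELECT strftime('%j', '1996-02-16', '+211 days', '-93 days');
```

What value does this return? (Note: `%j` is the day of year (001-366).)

First apply '+211 days', '-93 days': 1996-02-16 → 1996-06-13.
Day-of-year for 1996-06-13: days since 1996-01-01 inclusive = 165, zero-padded to 165.

165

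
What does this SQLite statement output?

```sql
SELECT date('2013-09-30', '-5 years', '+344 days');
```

2009-09-09

Adding -5 years to 2013-09-30 gives 2008-09-30.
Applying '+344 days' to 2008-09-30: counting 344 days forward gives 2009-09-09.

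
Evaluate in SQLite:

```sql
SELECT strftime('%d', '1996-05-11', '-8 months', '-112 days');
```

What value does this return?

22

First apply '-8 months', '-112 days': 1996-05-11 → 1995-05-22.
`%d` extracts the 2-digit day of month: 22.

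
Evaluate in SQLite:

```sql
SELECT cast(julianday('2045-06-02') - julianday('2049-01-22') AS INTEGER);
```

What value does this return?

-1330

28 days remain in June 2045 after the 2nd (30 − 2).
Full months from July 2045 through December 2048 contribute their day counts.
Then 22 days into January 2049.
Total: 28 + 31 + 31 + 30 + 31 + 30 + 31 + 31 + 28 + 31 + 30 + 31 + 30 + 31 + 31 + 30 + 31 + 30 + 31 + 31 + 28 + 31 + 30 + 31 + 30 + 31 + 31 + 30 + 31 + 30 + 31 + 31 + 29 + 31 + 30 + 31 + 30 + 31 + 31 + 30 + 31 + 30 + 31 + 22 = 1330.
The subtraction is earlier − later, so the result is −1330 → -1330.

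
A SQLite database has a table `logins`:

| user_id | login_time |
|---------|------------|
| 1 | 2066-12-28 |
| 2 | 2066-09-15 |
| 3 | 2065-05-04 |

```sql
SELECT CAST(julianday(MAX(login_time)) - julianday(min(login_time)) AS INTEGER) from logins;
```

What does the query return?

MIN = 2065-05-04, MAX = 2066-12-28.
27 days remain in May 2065 after the 4th (31 − 4).
Full months from June 2065 through November 2066 contribute their day counts.
Then 28 days into December 2066.
Total: 27 + 30 + 31 + 31 + 30 + 31 + 30 + 31 + 31 + 28 + 31 + 30 + 31 + 30 + 31 + 31 + 30 + 31 + 30 + 28 = 603.

603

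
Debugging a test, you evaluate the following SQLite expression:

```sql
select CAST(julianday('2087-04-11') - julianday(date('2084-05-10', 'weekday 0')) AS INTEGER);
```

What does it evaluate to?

`weekday 0` advances to the next Sunday; 2084-05-10 is a Wednesday, so it moves forward to 2084-05-14.
17 days remain in May 2084 after the 14th (31 − 14).
Full months from June 2084 through March 2087 contribute their day counts.
Then 11 days into April 2087.
Total: 17 + 30 + 31 + 31 + 30 + 31 + 30 + 31 + 31 + 28 + 31 + 30 + 31 + 30 + 31 + 31 + 30 + 31 + 30 + 31 + 31 + 28 + 31 + 30 + 31 + 30 + 31 + 31 + 30 + 31 + 30 + 31 + 31 + 28 + 31 + 11 = 1062.

1062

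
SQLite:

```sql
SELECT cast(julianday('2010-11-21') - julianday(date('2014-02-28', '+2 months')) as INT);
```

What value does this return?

-1254

Adding +2 months to 2014-02-28 gives 2014-04-28.
9 days remain in November 2010 after the 21st (30 − 21).
Full months from December 2010 through March 2014 contribute their day counts.
Then 28 days into April 2014.
Total: 9 + 31 + 31 + 28 + 31 + 30 + 31 + 30 + 31 + 31 + 30 + 31 + 30 + 31 + 31 + 29 + 31 + 30 + 31 + 30 + 31 + 31 + 30 + 31 + 30 + 31 + 31 + 28 + 31 + 30 + 31 + 30 + 31 + 31 + 30 + 31 + 30 + 31 + 31 + 28 + 31 + 28 = 1254.
The subtraction is earlier − later, so the result is −1254 → -1254.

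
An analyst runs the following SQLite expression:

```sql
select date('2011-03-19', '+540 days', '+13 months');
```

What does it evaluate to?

Applying '+540 days' to 2011-03-19: counting 540 days forward gives 2012-09-09.
Adding +13 months to 2012-09-09 gives 2013-10-09.

2013-10-09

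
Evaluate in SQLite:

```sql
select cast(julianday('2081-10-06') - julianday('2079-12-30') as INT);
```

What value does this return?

646

1 day remains in December 2079 after the 30th (31 − 30).
Full months from January 2080 through September 2081 contribute their day counts.
Then 6 days into October 2081.
Total: 1 + 31 + 29 + 31 + 30 + 31 + 30 + 31 + 31 + 30 + 31 + 30 + 31 + 31 + 28 + 31 + 30 + 31 + 30 + 31 + 31 + 30 + 6 = 646.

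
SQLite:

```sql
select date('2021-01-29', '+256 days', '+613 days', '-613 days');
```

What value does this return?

Applying '+256 days' to 2021-01-29: counting 256 days forward gives 2021-10-12.
Applying '+613 days' to 2021-10-12: counting 613 days forward gives 2023-06-17.
Applying '-613 days' to 2023-06-17: counting 613 days back gives 2021-10-12.

2021-10-12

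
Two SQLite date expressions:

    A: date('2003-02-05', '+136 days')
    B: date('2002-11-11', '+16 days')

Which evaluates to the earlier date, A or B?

A = 2003-06-21.
B = 2002-11-27.
B is earlier.

B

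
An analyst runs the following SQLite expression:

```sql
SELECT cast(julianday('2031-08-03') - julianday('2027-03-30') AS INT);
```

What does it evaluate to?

1 day remains in March 2027 after the 30th (31 − 30).
Full months from April 2027 through July 2031 contribute their day counts.
Then 3 days into August 2031.
Total: 1 + 30 + 31 + 30 + 31 + 31 + 30 + 31 + 30 + 31 + 31 + 29 + 31 + 30 + 31 + 30 + 31 + 31 + 30 + 31 + 30 + 31 + 31 + 28 + 31 + 30 + 31 + 30 + 31 + 31 + 30 + 31 + 30 + 31 + 31 + 28 + 31 + 30 + 31 + 30 + 31 + 31 + 30 + 31 + 30 + 31 + 31 + 28 + 31 + 30 + 31 + 30 + 31 + 3 = 1587.

1587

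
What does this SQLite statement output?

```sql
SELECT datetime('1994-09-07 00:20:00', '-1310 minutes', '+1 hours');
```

1310 minutes = 21h 50m; -1310 minutes from 1994-09-07 00:20:00 is 1994-09-06 02:30:00 (crosses midnight).
+1 hours from 1994-09-06 02:30:00 is 1994-09-06 03:30:00.

1994-09-06 03:30:00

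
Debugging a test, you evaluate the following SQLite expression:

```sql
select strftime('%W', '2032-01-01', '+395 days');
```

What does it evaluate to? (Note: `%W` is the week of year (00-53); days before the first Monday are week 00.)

04

First apply '+395 days': 2032-01-01 → 2033-01-30.
2033-01-30 is a Sunday. SQLite's %W counts Mondays since the year started; the result is 04.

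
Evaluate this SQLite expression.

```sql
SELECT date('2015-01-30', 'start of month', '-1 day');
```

2014-12-31

`start of month` rewinds 2015-01-30 to 2015-01-01.
Going back 1 day from 2015-01-01 reaches 2014-12-31 (last day of December, 31 days).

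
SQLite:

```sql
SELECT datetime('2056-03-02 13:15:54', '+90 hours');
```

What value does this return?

2056-03-06 07:15:54

+90 hours from 2056-03-02 13:15:54 is 2056-03-06 07:15:54 (crosses midnight).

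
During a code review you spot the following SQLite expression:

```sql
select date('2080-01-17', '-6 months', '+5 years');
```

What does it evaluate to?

2084-07-17

Adding -6 months to 2080-01-17 gives 2079-07-17.
Adding +5 years to 2079-07-17 gives 2084-07-17.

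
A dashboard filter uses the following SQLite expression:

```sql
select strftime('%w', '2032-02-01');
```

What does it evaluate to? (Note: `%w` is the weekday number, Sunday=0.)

2032-02-01 is a Sunday; with Sunday=0 that is 0.

0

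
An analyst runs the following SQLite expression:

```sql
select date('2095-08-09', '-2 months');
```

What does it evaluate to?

2095-06-09

Adding -2 months to 2095-08-09 gives 2095-06-09.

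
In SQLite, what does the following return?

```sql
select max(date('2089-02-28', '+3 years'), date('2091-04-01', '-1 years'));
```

date('2089-02-28', '+3 years') → 2092-02-28.
date('2091-04-01', '-1 years') → 2090-04-01.
Later of the two is 2092-02-28.

2092-02-28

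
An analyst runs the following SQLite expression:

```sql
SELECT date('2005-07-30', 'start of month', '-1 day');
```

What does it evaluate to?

2005-06-30

`start of month` rewinds 2005-07-30 to 2005-07-01.
Going back 1 day from 2005-07-01 reaches 2005-06-30 (last day of June, 30 days).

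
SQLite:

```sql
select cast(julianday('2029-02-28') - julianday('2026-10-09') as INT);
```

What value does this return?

22 days remain in October 2026 after the 9th (31 − 9).
Full months from November 2026 through January 2029 contribute their day counts.
Then 28 days into February 2029.
Total: 22 + 30 + 31 + 31 + 28 + 31 + 30 + 31 + 30 + 31 + 31 + 30 + 31 + 30 + 31 + 31 + 29 + 31 + 30 + 31 + 30 + 31 + 31 + 30 + 31 + 30 + 31 + 31 + 28 = 873.

873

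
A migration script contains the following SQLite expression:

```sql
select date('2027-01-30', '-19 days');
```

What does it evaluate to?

2027-01-11

Going back 19 days within January lands on 2027-01-11.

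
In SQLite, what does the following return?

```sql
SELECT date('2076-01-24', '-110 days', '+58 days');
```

Applying '-110 days' to 2076-01-24: counting 110 days back gives 2075-10-06.
Applying '+58 days' to 2075-10-06: counting 58 days forward gives 2075-12-03.

2075-12-03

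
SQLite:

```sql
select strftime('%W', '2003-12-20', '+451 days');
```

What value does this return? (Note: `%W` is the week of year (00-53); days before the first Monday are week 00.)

11

First apply '+451 days': 2003-12-20 → 2005-03-15.
2005-03-15 is a Tuesday. SQLite's %W counts Mondays since the year started; the result is 11.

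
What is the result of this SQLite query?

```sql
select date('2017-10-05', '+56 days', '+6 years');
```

2023-11-30

Applying '+56 days' to 2017-10-05: counting 56 days forward gives 2017-11-30.
Adding +6 years to 2017-11-30 gives 2023-11-30.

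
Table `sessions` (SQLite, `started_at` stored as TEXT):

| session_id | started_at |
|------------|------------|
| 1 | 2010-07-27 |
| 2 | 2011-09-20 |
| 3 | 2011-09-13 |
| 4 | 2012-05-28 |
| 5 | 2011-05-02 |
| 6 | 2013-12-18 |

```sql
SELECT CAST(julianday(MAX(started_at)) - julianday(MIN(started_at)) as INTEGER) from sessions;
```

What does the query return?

1240

MIN = 2010-07-27, MAX = 2013-12-18.
4 days remain in July 2010 after the 27th (31 − 27).
Full months from August 2010 through November 2013 contribute their day counts.
Then 18 days into December 2013.
Total: 4 + 31 + 30 + 31 + 30 + 31 + 31 + 28 + 31 + 30 + 31 + 30 + 31 + 31 + 30 + 31 + 30 + 31 + 31 + 29 + 31 + 30 + 31 + 30 + 31 + 31 + 30 + 31 + 30 + 31 + 31 + 28 + 31 + 30 + 31 + 30 + 31 + 31 + 30 + 31 + 30 + 18 = 1240.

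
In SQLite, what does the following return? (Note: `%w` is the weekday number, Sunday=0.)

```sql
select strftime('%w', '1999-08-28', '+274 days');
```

0

First apply '+274 days': 1999-08-28 → 2000-05-28.
2000-05-28 is a Sunday; with Sunday=0 that is 0.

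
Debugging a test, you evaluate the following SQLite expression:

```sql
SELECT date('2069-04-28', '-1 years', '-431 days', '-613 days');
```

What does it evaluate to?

Adding -1 year to 2069-04-28 gives 2068-04-28.
Applying '-431 days' to 2068-04-28: counting 431 days back gives 2067-02-22.
Applying '-613 days' to 2067-02-22: counting 613 days back gives 2065-06-19.

2065-06-19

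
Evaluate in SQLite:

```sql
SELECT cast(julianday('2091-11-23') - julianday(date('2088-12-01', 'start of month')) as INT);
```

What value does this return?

`start of month` rewinds 2088-12-01 to 2088-12-01.
30 days remain in December 2088 after the 1st (31 − 1).
Full months from January 2089 through October 2091 contribute their day counts.
Then 23 days into November 2091.
Total: 30 + 31 + 28 + 31 + 30 + 31 + 30 + 31 + 31 + 30 + 31 + 30 + 31 + 31 + 28 + 31 + 30 + 31 + 30 + 31 + 31 + 30 + 31 + 30 + 31 + 31 + 28 + 31 + 30 + 31 + 30 + 31 + 31 + 30 + 31 + 23 = 1087.

1087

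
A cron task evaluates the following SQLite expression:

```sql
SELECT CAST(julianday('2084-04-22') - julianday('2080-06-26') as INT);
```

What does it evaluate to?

1396

4 days remain in June 2080 after the 26th (30 − 26).
Full months from July 2080 through March 2084 contribute their day counts.
Then 22 days into April 2084.
Total: 4 + 31 + 31 + 30 + 31 + 30 + 31 + 31 + 28 + 31 + 30 + 31 + 30 + 31 + 31 + 30 + 31 + 30 + 31 + 31 + 28 + 31 + 30 + 31 + 30 + 31 + 31 + 30 + 31 + 30 + 31 + 31 + 28 + 31 + 30 + 31 + 30 + 31 + 31 + 30 + 31 + 30 + 31 + 31 + 29 + 31 + 22 = 1396.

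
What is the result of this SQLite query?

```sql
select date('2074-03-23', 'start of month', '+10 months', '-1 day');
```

`start of month` rewinds 2074-03-23 to 2074-03-01.
Adding +10 months to 2074-03-01 gives 2075-01-01.
Going back 1 day from 2075-01-01 reaches 2074-12-31 (last day of December, 31 days).

2074-12-31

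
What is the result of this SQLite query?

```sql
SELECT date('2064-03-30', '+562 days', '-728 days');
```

Applying '+562 days' to 2064-03-30: counting 562 days forward gives 2065-10-13.
Applying '-728 days' to 2065-10-13: counting 728 days back gives 2063-10-16.

2063-10-16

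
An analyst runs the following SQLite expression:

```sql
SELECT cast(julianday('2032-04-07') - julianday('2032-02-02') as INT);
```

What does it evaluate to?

65

27 days remain in February 2032 after the 2nd (29 − 2).
March 2032: 31 days.
Then 7 days into April 2032.
Total: 27 + 31 + 7 = 65.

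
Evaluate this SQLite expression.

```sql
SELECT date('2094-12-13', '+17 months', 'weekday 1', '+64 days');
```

2096-07-17

Adding +17 months to 2094-12-13 gives 2096-05-13.
`weekday 1` advances to the next Monday; 2096-05-13 is a Sunday, so it moves forward to 2096-05-14.
Applying '+64 days' to 2096-05-14: counting 64 days forward gives 2096-07-17.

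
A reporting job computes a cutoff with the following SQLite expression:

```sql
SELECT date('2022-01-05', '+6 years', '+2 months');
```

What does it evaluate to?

2028-03-05

Adding +6 years to 2022-01-05 gives 2028-01-05.
Adding +2 months to 2028-01-05 gives 2028-03-05.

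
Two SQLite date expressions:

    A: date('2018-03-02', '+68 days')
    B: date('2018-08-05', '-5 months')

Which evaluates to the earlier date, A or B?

B

A = 2018-05-09.
B = 2018-03-05.
B is earlier.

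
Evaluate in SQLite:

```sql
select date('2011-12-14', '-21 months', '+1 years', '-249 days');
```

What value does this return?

2010-07-08

Adding -21 months to 2011-12-14 gives 2010-03-14.
Adding +1 year to 2010-03-14 gives 2011-03-14.
Applying '-249 days' to 2011-03-14: counting 249 days back gives 2010-07-08.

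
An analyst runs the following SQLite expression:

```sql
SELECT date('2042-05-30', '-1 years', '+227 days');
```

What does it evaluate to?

Adding -1 year to 2042-05-30 gives 2041-05-30.
Applying '+227 days' to 2041-05-30: counting 227 days forward gives 2042-01-12.

2042-01-12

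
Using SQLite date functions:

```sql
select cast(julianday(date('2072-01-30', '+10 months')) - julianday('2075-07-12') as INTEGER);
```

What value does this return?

-954

Adding +10 months to 2072-01-30 gives 2072-11-30.
0 days remain in November 2072 after the 30th (30 − 30).
Full months from December 2072 through June 2075 contribute their day counts.
Then 12 days into July 2075.
Total: 0 + 31 + 31 + 28 + 31 + 30 + 31 + 30 + 31 + 31 + 30 + 31 + 30 + 31 + 31 + 28 + 31 + 30 + 31 + 30 + 31 + 31 + 30 + 31 + 30 + 31 + 31 + 28 + 31 + 30 + 31 + 30 + 12 = 954.
The subtraction is earlier − later, so the result is −954 → -954.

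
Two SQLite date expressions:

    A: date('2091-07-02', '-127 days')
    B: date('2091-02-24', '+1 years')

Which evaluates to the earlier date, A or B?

A = 2091-02-25.
B = 2092-02-24.
A is earlier.

A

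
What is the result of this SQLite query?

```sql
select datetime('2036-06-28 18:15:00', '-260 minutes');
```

2036-06-28 13:55:00

260 minutes = 4h 20m; -260 minutes from 2036-06-28 18:15:00 is 2036-06-28 13:55:00.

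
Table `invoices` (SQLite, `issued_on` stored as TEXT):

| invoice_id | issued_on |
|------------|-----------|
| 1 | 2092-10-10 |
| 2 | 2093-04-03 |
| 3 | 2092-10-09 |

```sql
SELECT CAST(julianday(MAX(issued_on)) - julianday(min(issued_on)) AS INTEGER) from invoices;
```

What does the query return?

MIN = 2092-10-09, MAX = 2093-04-03.
22 days remain in October 2092 after the 9th (31 − 9).
November 2092: 30 days.
December 2092: 31 days.
January 2093: 31 days.
February 2093: 28 days.
March 2093: 31 days.
Then 3 days into April 2093.
Total: 22 + 30 + 31 + 31 + 28 + 31 + 3 = 176.

176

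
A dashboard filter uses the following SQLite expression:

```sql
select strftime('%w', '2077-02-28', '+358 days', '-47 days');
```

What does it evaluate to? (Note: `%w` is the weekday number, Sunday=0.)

3

First apply '+358 days', '-47 days': 2077-02-28 → 2078-01-05.
2078-01-05 is a Wednesday; with Sunday=0 that is 3.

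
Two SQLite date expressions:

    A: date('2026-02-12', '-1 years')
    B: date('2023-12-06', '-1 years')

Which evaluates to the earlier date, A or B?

A = 2025-02-12.
B = 2022-12-06.
B is earlier.

B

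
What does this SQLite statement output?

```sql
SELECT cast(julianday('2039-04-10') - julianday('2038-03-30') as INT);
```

376

1 day remains in March 2038 after the 30th (31 − 30).
Full months from April 2038 through March 2039 contribute their day counts.
Then 10 days into April 2039.
Total: 1 + 30 + 31 + 30 + 31 + 31 + 30 + 31 + 30 + 31 + 31 + 28 + 31 + 10 = 376.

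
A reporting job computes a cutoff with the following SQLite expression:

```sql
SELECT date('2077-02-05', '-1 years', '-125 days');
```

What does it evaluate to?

Adding -1 year to 2077-02-05 gives 2076-02-05.
Applying '-125 days' to 2076-02-05: counting 125 days back gives 2075-10-03.

2075-10-03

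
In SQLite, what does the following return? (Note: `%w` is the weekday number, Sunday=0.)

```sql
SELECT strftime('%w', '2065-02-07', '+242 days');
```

First apply '+242 days': 2065-02-07 → 2065-10-07.
2065-10-07 is a Wednesday; with Sunday=0 that is 3.

3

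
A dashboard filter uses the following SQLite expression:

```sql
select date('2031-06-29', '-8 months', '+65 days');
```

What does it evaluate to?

Adding -8 months to 2031-06-29 gives 2030-10-29.
Applying '+65 days' to 2030-10-29: counting 65 days forward gives 2031-01-02.

2031-01-02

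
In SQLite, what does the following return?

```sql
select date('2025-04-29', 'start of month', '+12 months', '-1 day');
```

`start of month` rewinds 2025-04-29 to 2025-04-01.
Adding +12 months to 2025-04-01 gives 2026-04-01.
Going back 1 day from 2026-04-01 reaches 2026-03-31 (last day of March, 31 days).

2026-03-31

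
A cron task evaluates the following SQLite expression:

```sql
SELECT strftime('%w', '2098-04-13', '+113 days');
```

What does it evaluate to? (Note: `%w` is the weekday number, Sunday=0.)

1

First apply '+113 days': 2098-04-13 → 2098-08-04.
2098-08-04 is a Monday; with Sunday=0 that is 1.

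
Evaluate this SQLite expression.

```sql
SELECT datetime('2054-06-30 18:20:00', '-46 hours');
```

2054-06-28 20:20:00

-46 hours from 2054-06-30 18:20:00 is 2054-06-28 20:20:00 (crosses midnight).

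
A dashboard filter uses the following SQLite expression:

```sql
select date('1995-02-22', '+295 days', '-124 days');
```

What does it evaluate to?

1995-08-12

Applying '+295 days' to 1995-02-22: counting 295 days forward gives 1995-12-14.
Applying '-124 days' to 1995-12-14: counting 124 days back gives 1995-08-12.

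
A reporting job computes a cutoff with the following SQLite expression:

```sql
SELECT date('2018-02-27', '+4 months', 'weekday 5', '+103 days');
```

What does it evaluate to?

2018-10-10

Adding +4 months to 2018-02-27 gives 2018-06-27.
`weekday 5` advances to the next Friday; 2018-06-27 is a Wednesday, so it moves forward to 2018-06-29.
Applying '+103 days' to 2018-06-29: counting 103 days forward gives 2018-10-10.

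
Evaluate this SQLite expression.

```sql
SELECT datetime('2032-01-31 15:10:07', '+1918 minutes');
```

1918 minutes = 31h 58m; +1918 minutes from 2032-01-31 15:10:07 is 2032-02-01 23:08:07 (crosses midnight).

2032-02-01 23:08:07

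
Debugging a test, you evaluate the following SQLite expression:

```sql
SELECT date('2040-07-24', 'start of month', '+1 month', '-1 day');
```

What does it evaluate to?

`start of month` rewinds 2040-07-24 to 2040-07-01.
Adding +1 month to 2040-07-01 gives 2040-08-01.
Going back 1 day from 2040-08-01 reaches 2040-07-31 (last day of July, 31 days).

2040-07-31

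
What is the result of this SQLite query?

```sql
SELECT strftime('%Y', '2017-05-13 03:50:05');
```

`%Y` extracts the 4-digit year: 2017.

2017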